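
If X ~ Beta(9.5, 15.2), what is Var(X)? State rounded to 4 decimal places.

α+β = 24.7 and αβ = 144.40, so Var = αβ/[(α+β)²(α+β+1)] = 144.40/15679.313 = 0.0092.

0.0092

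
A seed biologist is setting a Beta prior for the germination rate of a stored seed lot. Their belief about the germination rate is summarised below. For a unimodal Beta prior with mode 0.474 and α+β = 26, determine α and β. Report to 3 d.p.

α = 12.376, β = 13.624

Since the density peak of Beta(α,β) is at (α−1)/(α+β−2),
α = 1 + 0.474(26−2) = 12.376 and β = 26 − 12.376 = 13.624.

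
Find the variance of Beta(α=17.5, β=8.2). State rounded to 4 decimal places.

μ = 17.5/25.7 = 0.680934; Var = μ(1−μ)/(α+β+1) = 0.2172629/26.7 = 0.0081.

0.0081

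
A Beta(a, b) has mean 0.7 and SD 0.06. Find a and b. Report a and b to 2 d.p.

First σ² = 0.0036. Setting a = μn, b = (1−μ)n with n = a+b,
μ(1−μ)/(n+1) = 0.0036 ⇒ n+1 = 0.21/0.0036 = 58.3333 ⇒ n = 57.3333.
Hence a = 0.7×57.3333 = 40.13, b = 0.3×57.3333 = 17.20.

a = 40.13, b = 17.20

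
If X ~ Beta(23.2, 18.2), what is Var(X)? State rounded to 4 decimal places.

0.0058

Var = αβ/[(α+β)²(α+β+1)] = (23.2×18.2)/(41.4²×42.4) = 422.24/72671.904 = 0.0058.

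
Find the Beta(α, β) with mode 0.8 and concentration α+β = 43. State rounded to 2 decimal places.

α = 33.80, β = 9.20

Mode = (α−1)/(κ−2) with κ = α+β, so α−1 = 0.8·41 = 32.80.
α = 33.80; β = κ − α = 9.20.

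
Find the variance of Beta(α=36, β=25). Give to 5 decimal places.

α+β = 61 and αβ = 900, so Var = αβ/[(α+β)²(α+β+1)] = 900/230702 = 0.00390.

0.00390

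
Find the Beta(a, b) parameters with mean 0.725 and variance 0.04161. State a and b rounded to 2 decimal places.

a = 2.75, b = 1.04

Write ν = a+b; then a = μν and Var = μ(1−μ)/(ν+1).
ν = μ(1−μ)/Var − 1 = 0.199375/0.04161 − 1 = 3.7915.
a = 0.725·3.7915 = 2.75, b = 0.275·3.7915 = 1.04.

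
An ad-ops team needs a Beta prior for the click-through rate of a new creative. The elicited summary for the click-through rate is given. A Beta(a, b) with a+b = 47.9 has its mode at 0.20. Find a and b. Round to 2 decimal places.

Mode = (a−1)/(κ−2) with κ = a+b, so a−1 = 0.20·45.9 = 9.18.
a = 10.18; b = κ − a = 37.72.

a = 10.18, b = 37.72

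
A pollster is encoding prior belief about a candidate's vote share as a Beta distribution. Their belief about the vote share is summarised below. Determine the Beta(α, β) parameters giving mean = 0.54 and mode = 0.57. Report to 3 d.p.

With s = α+β: μ = α/s and mode = (α−1)/(s−2). Eliminating α = μs,
μs − 1 = m(s−2) ⇒ s(μ−m) = 1−2m ⇒ s = -0.14/-0.03 = 4.6667.
So α = μs = 2.520, β = (1−μ)s = 2.147.

α = 2.520, β = 2.147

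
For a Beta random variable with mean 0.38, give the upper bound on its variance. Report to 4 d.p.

0.2356

For fixed mean μ the Beta variance is μ(1−μ)/(α+β+1), increasing as α+β decreases.
Its least upper bound (not attained) is μ(1−μ) = 0.38·0.62 = 0.2356.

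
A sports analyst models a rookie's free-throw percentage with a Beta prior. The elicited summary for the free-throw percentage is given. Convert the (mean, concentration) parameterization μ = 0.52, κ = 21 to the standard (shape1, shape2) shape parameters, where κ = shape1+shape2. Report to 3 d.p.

shape1 = 10.920, shape2 = 10.080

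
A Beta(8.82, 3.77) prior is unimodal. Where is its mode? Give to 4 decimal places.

With α,β > 1, mode = (α−1)/(α+β−2) = 7.82/10.59 = 0.7384.

0.7384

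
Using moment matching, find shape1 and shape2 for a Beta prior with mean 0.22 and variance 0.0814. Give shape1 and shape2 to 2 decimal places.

shape1 = 0.24, shape2 = 0.86

By moment matching, shape1+shape2 = μ(1−μ)/σ² − 1 = (0.22·0.78)/0.0814 − 1 = 2.1081 − 1 = 1.1081.
Since shape1/(shape1+shape2) = μ, shape1 = 0.22·1.1081 = 0.24 and shape2 = 0.78·1.1081 = 0.86.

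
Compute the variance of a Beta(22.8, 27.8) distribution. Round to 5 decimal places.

0.00480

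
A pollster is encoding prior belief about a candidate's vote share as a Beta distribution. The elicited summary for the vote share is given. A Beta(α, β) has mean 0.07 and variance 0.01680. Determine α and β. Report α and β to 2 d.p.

Write ν = α+β; then α = μν and Var = μ(1−μ)/(ν+1).
ν = μ(1−μ)/Var − 1 = 0.0651/0.01680 − 1 = 2.8750.
α = 0.07·2.8750 = 0.20, β = 0.93·2.8750 = 2.67.

α = 0.20, β = 2.67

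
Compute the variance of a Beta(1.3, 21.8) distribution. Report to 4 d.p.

0.0022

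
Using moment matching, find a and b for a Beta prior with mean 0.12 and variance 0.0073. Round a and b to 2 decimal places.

a = 1.62, b = 11.85

By moment matching, a+b = μ(1−μ)/σ² − 1 = (0.12·0.88)/0.0073 − 1 = 14.4658 − 1 = 13.4658.
Since a/(a+b) = μ, a = 0.12·13.4658 = 1.62 and b = 0.88·13.4658 = 11.85.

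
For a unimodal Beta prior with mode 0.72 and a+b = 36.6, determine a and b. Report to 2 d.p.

a = 25.91, b = 10.69

Mode = (a−1)/(κ−2) with κ = a+b, so a−1 = 0.72·34.6 = 24.91.
a = 25.91; b = κ − a = 10.69.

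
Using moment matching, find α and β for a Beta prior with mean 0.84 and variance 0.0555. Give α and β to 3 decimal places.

By moment matching, α+β = μ(1−μ)/σ² − 1 = (0.84·0.16)/0.0555 − 1 = 2.4216 − 1 = 1.4216.
Since α/(α+β) = μ, α = 0.84·1.4216 = 1.194 and β = 0.16·1.4216 = 0.227.

α = 1.194, β = 0.227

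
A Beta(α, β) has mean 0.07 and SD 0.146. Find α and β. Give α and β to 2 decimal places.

σ² = 0.146² = 0.021316.
With s = α+β, Var = μ(1−μ)/(s+1), so s+1 = (0.07×0.93)/0.021316 = 3.0540 and s = 2.0540.
α = μs = 0.14, β = (1−μ)s = 1.91.

α = 0.14, β = 1.91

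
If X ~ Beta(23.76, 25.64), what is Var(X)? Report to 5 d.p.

μ = 23.76/49.40 = 0.480972; Var = μ(1−μ)/(α+β+1) = 0.2496379/50.40 = 0.00495.

0.00495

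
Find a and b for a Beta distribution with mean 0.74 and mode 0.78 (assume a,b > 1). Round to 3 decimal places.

Let s = a+b. Mean gives a = μs = 0.74s; mode gives (a−1)/(s−2) = 0.78.
Substituting: 0.74s − 1 = 0.78(s−2) = 0.78s − 1.56, so -0.04s = -0.56 and s = 14.0000.
Then a = 0.74×14.0000 = 10.360 and b = s−a = 3.640.

a = 10.360, b = 3.640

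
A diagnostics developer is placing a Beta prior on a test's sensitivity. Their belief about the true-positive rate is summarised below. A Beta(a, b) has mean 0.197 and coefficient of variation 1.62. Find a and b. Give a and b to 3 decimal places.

a = 0.109, b = 0.444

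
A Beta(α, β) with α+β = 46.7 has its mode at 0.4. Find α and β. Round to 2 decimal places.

Mode = (α−1)/(κ−2) with κ = α+β, so α−1 = 0.4·44.7 = 17.88.
α = 18.88; β = κ − α = 27.82.

α = 18.88, β = 27.82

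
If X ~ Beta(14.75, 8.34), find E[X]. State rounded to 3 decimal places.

0.639

The Beta mean is α/(α+β) = 14.75/(14.75+8.34) = 0.639.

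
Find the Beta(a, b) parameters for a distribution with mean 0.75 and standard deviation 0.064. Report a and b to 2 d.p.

a = 33.58, b = 11.19

σ² = 0.064² = 0.004096.
With s = a+b, Var = μ(1−μ)/(s+1), so s+1 = (0.75×0.25)/0.004096 = 45.7764 and s = 44.7764.
a = μs = 33.58, b = (1−μ)s = 11.19.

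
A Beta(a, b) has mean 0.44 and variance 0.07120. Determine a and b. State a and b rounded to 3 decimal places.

a = 1.083, b = 1.378

Write ν = a+b; then a = μν and Var = μ(1−μ)/(ν+1).
ν = μ(1−μ)/Var − 1 = 0.2464/0.07120 − 1 = 2.4607.
a = 0.44·2.4607 = 1.083, b = 0.56·2.4607 = 1.378.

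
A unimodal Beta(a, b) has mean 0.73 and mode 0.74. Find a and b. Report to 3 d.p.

Let s = a+b. Mean gives a = μs = 0.73s; mode gives (a−1)/(s−2) = 0.74.
Substituting: 0.73s − 1 = 0.74(s−2) = 0.74s − 1.48, so -0.01s = -0.48 and s = 48.0000.
Then a = 0.73×48.0000 = 35.040 and b = s−a = 12.960.

a = 35.040, b = 12.960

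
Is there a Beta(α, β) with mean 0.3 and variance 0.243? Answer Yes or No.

No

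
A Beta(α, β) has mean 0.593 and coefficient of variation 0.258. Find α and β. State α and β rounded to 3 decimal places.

α = 5.521, β = 3.790

Var = (CV·μ)² = (0.258×0.593)² = 0.023407.
α+β = μ(1−μ)/Var − 1 = 0.241351/0.023407 − 1 = 9.3110.
Thus α = 0.593·9.3110 = 5.521 and β = 0.407·9.3110 = 3.790.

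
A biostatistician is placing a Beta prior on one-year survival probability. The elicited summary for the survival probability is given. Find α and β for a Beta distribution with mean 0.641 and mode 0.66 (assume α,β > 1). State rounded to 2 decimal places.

α = 10.80, β = 6.05

Let s = α+β. Mean gives α = μs = 0.641s; mode gives (α−1)/(s−2) = 0.66.
Substituting: 0.641s − 1 = 0.66(s−2) = 0.66s − 1.32, so -0.019s = -0.32 and s = 16.8421.
Then α = 0.641×16.8421 = 10.80 and β = s−α = 6.05.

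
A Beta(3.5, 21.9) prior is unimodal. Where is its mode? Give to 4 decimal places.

0.1068

With α,β > 1, mode = (α−1)/(α+β−2) = 2.5/23.4 = 0.1068.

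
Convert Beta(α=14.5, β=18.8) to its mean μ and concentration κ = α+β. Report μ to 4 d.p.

κ = α+β = 14.5+18.8 = 33.3; μ = α/κ = 14.5/33.3 = 0.4354.

μ = 0.4354, κ = 33.3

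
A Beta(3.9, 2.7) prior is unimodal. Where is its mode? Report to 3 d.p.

0.630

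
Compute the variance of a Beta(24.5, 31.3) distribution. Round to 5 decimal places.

Var = αβ/[(α+β)²(α+β+1)] = (24.5×31.3)/(55.8²×56.8) = 766.85/176854.752 = 0.00434.

0.00434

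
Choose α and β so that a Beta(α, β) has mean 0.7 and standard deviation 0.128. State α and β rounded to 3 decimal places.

α = 8.272, β = 3.545

Variance = 0.128² = 0.016384. The moment-matching identity α+β = μ(1−μ)/Var − 1 gives
α+β = 0.21/0.016384 − 1 = 11.8174, so α = μ·11.8174 = 8.272 and β = (1−μ)·11.8174 = 3.545.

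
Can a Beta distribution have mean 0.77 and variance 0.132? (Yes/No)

For any Beta, Var(X) < E[X]·(1−E[X]).
Here μ(1−μ) = 0.77×0.23 = 0.1771, and 0.132 < 0.1771.

Yes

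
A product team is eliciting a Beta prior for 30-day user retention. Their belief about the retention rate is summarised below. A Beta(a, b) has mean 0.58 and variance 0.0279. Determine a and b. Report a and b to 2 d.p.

By moment matching, a+b = μ(1−μ)/σ² − 1 = (0.58·0.42)/0.0279 − 1 = 8.7312 − 1 = 7.7312.
Since a/(a+b) = μ, a = 0.58·7.7312 = 4.48 and b = 0.42·7.7312 = 3.25.

a = 4.48, b = 3.25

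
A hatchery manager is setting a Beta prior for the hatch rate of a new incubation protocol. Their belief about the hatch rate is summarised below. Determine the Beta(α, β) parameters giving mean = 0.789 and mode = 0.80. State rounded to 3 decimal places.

α = 43.036, β = 11.509

Let s = α+β. Mean gives α = μs = 0.789s; mode gives (α−1)/(s−2) = 0.80.
Substituting: 0.789s − 1 = 0.80(s−2) = 0.80s − 1.60, so -0.011s = -0.60 and s = 54.5455.
Then α = 0.789×54.5455 = 43.036 and β = s−α = 11.509.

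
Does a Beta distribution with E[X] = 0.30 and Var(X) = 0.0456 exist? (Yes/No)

Yes

A Beta with mean μ has variance μ(1−μ)/(α+β+1) < μ(1−μ).
Here μ(1−μ) = 0.30×0.70 = 0.2100, and 0.0456 < 0.2100.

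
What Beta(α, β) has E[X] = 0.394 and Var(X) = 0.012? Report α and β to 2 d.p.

α = 7.45, β = 11.45

Let s = α+β. The Beta variance is μ(1−μ)/(s+1).
So s+1 = μ(1−μ)/σ² = (0.394×0.606)/0.012 = 0.238764/0.012 = 19.8970, giving s = 18.8970.
Then α = μs = 0.394×18.8970 = 7.45 and β = (1−μ)s = 0.606×18.8970 = 11.45.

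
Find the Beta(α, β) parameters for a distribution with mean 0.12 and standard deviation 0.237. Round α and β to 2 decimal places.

First σ² = 0.056169. Setting α = μn, β = (1−μ)n with n = α+β,
μ(1−μ)/(n+1) = 0.056169 ⇒ n+1 = 0.1056/0.056169 = 1.8800 ⇒ n = 0.8800.
Hence α = 0.12×0.8800 = 0.11, β = 0.88×0.8800 = 0.77.

α = 0.11, β = 0.77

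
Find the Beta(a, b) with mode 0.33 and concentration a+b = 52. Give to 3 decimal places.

Since the density peak of Beta(a,b) is at (a−1)/(a+b−2),
a = 1 + 0.33(52−2) = 17.500 and b = 52 − 17.500 = 34.500.

a = 17.500, b = 34.500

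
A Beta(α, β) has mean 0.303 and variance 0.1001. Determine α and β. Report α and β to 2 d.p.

By moment matching, α+β = μ(1−μ)/σ² − 1 = (0.303·0.697)/0.1001 − 1 = 2.1098 − 1 = 1.1098.
Since α/(α+β) = μ, α = 0.303·1.1098 = 0.34 and β = 0.697·1.1098 = 0.77.

α = 0.34, β = 0.77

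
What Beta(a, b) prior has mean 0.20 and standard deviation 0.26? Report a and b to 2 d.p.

a = 0.27, b = 1.09

σ² = 0.26² = 0.0676.
With s = a+b, Var = μ(1−μ)/(s+1), so s+1 = (0.20×0.80)/0.0676 = 2.3669 and s = 1.3669.
a = μs = 0.27, b = (1−μ)s = 1.09.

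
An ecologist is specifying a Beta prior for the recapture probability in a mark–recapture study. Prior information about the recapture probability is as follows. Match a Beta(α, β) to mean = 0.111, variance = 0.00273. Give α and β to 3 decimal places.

α = 3.901, β = 31.245

Let s = α+β. The Beta variance is μ(1−μ)/(s+1).
So s+1 = μ(1−μ)/σ² = (0.111×0.889)/0.00273 = 0.098679/0.00273 = 36.1462, giving s = 35.1462.
Then α = μs = 0.111×35.1462 = 3.901 and β = (1−μ)s = 0.889×35.1462 = 31.245.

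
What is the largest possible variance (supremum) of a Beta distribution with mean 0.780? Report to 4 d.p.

0.1716

For fixed mean μ the Beta variance is μ(1−μ)/(α+β+1), increasing as α+β decreases.
Its least upper bound (not attained) is μ(1−μ) = 0.780·0.220 = 0.1716.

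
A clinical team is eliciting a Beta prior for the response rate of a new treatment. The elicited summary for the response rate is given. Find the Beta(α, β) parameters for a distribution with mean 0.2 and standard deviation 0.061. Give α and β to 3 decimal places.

First σ² = 0.003721. Setting α = μn, β = (1−μ)n with n = α+β,
μ(1−μ)/(n+1) = 0.003721 ⇒ n+1 = 0.16/0.003721 = 42.9992 ⇒ n = 41.9992.
Hence α = 0.2×41.9992 = 8.400, β = 0.8×41.9992 = 33.599.

α = 8.400, β = 33.599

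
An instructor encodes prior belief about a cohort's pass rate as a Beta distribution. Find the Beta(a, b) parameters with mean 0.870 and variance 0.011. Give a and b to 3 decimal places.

a = 8.075, b = 1.207

By moment matching, a+b = μ(1−μ)/σ² − 1 = (0.870·0.130)/0.011 − 1 = 10.2818 − 1 = 9.2818.
Since a/(a+b) = μ, a = 0.870·9.2818 = 8.075 and b = 0.130·9.2818 = 1.207.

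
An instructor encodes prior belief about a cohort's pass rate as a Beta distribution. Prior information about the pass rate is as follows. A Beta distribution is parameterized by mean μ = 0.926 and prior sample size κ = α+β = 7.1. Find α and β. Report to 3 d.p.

α = 6.575, β = 0.525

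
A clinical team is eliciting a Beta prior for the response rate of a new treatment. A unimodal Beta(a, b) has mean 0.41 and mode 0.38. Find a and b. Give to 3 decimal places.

a = 3.280, b = 4.720

Let s = a+b. Mean gives a = μs = 0.41s; mode gives (a−1)/(s−2) = 0.38.
Substituting: 0.41s − 1 = 0.38(s−2) = 0.38s − 0.76, so 0.03s = 0.24 and s = 8.0000.
Then a = 0.41×8.0000 = 3.280 and b = s−a = 4.720.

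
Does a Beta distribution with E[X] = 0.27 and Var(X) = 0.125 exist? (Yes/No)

The Beta variance bound is σ² < μ(1−μ).
Here μ(1−μ) = 0.27×0.73 = 0.1971, and 0.125 < 0.1971.

Yes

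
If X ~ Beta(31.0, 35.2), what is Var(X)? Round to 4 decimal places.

0.0037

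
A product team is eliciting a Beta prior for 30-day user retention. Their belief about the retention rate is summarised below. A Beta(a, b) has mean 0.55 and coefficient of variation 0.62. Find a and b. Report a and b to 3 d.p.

Var = (CV·μ)² = (0.62×0.55)² = 0.116281.
a+b = μ(1−μ)/Var − 1 = 0.2475/0.116281 − 1 = 1.1285.
Thus a = 0.55·1.1285 = 0.621 and b = 0.45·1.1285 = 0.508.

a = 0.621, b = 0.508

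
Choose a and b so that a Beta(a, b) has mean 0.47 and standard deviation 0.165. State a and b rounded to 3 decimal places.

a = 3.830, b = 4.319

First σ² = 0.027225. Setting a = μn, b = (1−μ)n with n = a+b,
μ(1−μ)/(n+1) = 0.027225 ⇒ n+1 = 0.2491/0.027225 = 9.1497 ⇒ n = 8.1497.
Hence a = 0.47×8.1497 = 3.830, b = 0.53×8.1497 = 4.319.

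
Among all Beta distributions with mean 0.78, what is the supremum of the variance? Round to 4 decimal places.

Var = μ(1−μ)/(α+β+1), which approaches μ(1−μ) as α+β → 0.
So the supremum is μ(1−μ) = 0.78×0.22 = 0.1716.

0.1716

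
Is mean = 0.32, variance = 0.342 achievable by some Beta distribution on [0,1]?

No

For any Beta, Var(X) < E[X]·(1−E[X]).
Here μ(1−μ) = 0.32×0.68 = 0.2176, and 0.342 ≥ 0.2176.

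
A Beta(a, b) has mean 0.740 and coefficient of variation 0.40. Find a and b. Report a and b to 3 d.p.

σ = CV·μ = 0.40×0.740 = 0.29600, so σ² = 0.087616.
s+1 = μ(1−μ)/σ² = 0.192400/0.087616 = 2.1959, so s = a+b = 1.1959.
a = μs = 0.885, b = (1−μ)s = 0.311.

a = 0.885, b = 0.311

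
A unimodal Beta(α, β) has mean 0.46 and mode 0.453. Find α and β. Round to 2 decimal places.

α = 6.18, β = 7.25

With s = α+β: μ = α/s and mode = (α−1)/(s−2). Eliminating α = μs,
μs − 1 = m(s−2) ⇒ s(μ−m) = 1−2m ⇒ s = 0.094/0.007 = 13.4286.
So α = μs = 6.18, β = (1−μ)s = 7.25.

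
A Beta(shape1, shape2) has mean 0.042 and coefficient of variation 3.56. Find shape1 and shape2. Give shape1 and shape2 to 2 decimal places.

shape1 = 0.03, shape2 = 0.77

σ = CV·μ = 3.56×0.042 = 0.14952, so σ² = 0.022356.
s+1 = μ(1−μ)/σ² = 0.040236/0.022356 = 1.7998, so s = shape1+shape2 = 0.7998.
shape1 = μs = 0.03, shape2 = (1−μ)s = 0.77.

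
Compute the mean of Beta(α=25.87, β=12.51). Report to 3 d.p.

0.674

The Beta mean is α/(α+β) = 25.87/(25.87+12.51) = 0.674.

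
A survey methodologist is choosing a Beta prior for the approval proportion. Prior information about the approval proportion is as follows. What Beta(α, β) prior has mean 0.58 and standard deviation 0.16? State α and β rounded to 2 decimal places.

α = 4.94, β = 3.58

σ² = 0.16² = 0.0256.
With s = α+β, Var = μ(1−μ)/(s+1), so s+1 = (0.58×0.42)/0.0256 = 9.5156 and s = 8.5156.
α = μs = 4.94, β = (1−μ)s = 3.58.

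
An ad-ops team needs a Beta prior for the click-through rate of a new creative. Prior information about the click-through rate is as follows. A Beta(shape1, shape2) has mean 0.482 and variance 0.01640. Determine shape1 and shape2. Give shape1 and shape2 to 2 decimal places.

Write ν = shape1+shape2; then shape1 = μν and Var = μ(1−μ)/(ν+1).
ν = μ(1−μ)/Var − 1 = 0.249676/0.01640 − 1 = 14.2241.
shape1 = 0.482·14.2241 = 6.86, shape2 = 0.518·14.2241 = 7.37.

shape1 = 6.86, shape2 = 7.37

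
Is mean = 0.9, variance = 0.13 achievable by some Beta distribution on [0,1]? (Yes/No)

A Beta with mean μ has variance μ(1−μ)/(α+β+1) < μ(1−μ).
Here μ(1−μ) = 0.9×0.1 = 0.09, and 0.13 ≥ 0.09.

No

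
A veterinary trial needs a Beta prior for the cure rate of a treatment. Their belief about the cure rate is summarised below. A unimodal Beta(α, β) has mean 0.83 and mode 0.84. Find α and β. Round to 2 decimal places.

α = 56.44, β = 11.56

With s = α+β: μ = α/s and mode = (α−1)/(s−2). Eliminating α = μs,
μs − 1 = m(s−2) ⇒ s(μ−m) = 1−2m ⇒ s = -0.68/-0.01 = 68.0000.
So α = μs = 56.44, β = (1−μ)s = 11.56.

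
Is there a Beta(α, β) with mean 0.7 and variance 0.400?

No

A Beta with mean μ has variance μ(1−μ)/(α+β+1) < μ(1−μ).
Here μ(1−μ) = 0.7×0.3 = 0.21, and 0.400 ≥ 0.21.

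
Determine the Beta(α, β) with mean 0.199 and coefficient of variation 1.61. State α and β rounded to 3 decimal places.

α = 0.110, β = 0.443

Var = (CV·μ)² = (1.61×0.199)² = 0.102650.
α+β = μ(1−μ)/Var − 1 = 0.159399/0.102650 − 1 = 0.5528.
Thus α = 0.199·0.5528 = 0.110 and β = 0.801·0.5528 = 0.443.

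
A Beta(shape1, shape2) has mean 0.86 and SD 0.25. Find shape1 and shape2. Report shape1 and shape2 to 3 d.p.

Variance = 0.25² = 0.0625. The moment-matching identity shape1+shape2 = μ(1−μ)/Var − 1 gives
shape1+shape2 = 0.1204/0.0625 − 1 = 0.9264, so shape1 = μ·0.9264 = 0.797 and shape2 = (1−μ)·0.9264 = 0.130.

shape1 = 0.797, shape2 = 0.130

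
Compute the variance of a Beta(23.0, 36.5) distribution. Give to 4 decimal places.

0.0039

Var = αβ/[(α+β)²(α+β+1)] = (23.0×36.5)/(59.5²×60.5) = 839.50/214185.125 = 0.0039.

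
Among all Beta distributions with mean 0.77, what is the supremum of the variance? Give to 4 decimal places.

For fixed mean μ the Beta variance is μ(1−μ)/(α+β+1), increasing as α+β decreases.
Its least upper bound (not attained) is μ(1−μ) = 0.77·0.23 = 0.1771.

0.1771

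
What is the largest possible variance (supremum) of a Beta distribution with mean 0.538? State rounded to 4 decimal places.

0.2486

For fixed mean μ the Beta variance is μ(1−μ)/(α+β+1), increasing as α+β decreases.
Its least upper bound (not attained) is μ(1−μ) = 0.538·0.462 = 0.2486.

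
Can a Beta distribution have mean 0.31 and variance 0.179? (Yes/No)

A Beta with mean μ has variance μ(1−μ)/(α+β+1) < μ(1−μ).
Here μ(1−μ) = 0.31×0.69 = 0.2139, and 0.179 < 0.2139.

Yes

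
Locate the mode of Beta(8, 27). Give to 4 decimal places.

0.2121

With α,β > 1, mode = (α−1)/(α+β−2) = 7/33 = 0.2121.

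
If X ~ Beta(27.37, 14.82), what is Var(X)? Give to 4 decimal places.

μ = 27.37/42.19 = 0.648732; Var = μ(1−μ)/(α+β+1) = 0.2278788/43.19 = 0.0053.

0.0053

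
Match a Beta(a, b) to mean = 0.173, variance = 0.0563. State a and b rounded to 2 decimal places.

a = 0.27, b = 1.27

By moment matching, a+b = μ(1−μ)/σ² − 1 = (0.173·0.827)/0.0563 − 1 = 2.5412 − 1 = 1.5412.
Since a/(a+b) = μ, a = 0.173·1.5412 = 0.27 and b = 0.827·1.5412 = 1.27.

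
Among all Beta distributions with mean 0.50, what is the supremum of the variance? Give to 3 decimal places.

For fixed mean μ the Beta variance is μ(1−μ)/(α+β+1), increasing as α+β decreases.
Its least upper bound (not attained) is μ(1−μ) = 0.50·0.50 = 0.250.

0.250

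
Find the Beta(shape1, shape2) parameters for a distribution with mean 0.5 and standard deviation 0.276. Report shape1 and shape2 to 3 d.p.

shape1 = 1.141, shape2 = 1.141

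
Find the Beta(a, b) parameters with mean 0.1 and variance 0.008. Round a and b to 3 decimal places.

a = 1.025, b = 9.225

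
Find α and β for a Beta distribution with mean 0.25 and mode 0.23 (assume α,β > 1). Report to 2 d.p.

With s = α+β: μ = α/s and mode = (α−1)/(s−2). Eliminating α = μs,
μs − 1 = m(s−2) ⇒ s(μ−m) = 1−2m ⇒ s = 0.54/0.02 = 27.0000.
So α = μs = 6.75, β = (1−μ)s = 20.25.

α = 6.75, β = 20.25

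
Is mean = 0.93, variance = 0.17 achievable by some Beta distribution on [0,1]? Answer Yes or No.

No

The Beta variance bound is σ² < μ(1−μ).
Here μ(1−μ) = 0.93×0.07 = 0.0651, and 0.17 ≥ 0.0651.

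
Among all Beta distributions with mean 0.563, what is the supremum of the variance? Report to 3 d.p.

For fixed mean μ the Beta variance is μ(1−μ)/(α+β+1), increasing as α+β decreases.
Its least upper bound (not attained) is μ(1−μ) = 0.563·0.437 = 0.246.

0.246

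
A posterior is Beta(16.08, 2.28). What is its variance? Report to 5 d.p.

0.00562

Var = αβ/[(α+β)²(α+β+1)] = (16.08×2.28)/(18.36²×19.36) = 36.6624/6526.054656 = 0.00562.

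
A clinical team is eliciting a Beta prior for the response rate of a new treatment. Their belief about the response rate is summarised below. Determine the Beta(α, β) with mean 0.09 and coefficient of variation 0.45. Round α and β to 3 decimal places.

α = 4.404, β = 44.528

Var = (CV·μ)² = (0.45×0.09)² = 0.001640.
α+β = μ(1−μ)/Var − 1 = 0.0819/0.001640 − 1 = 48.9314.
Thus α = 0.09·48.9314 = 4.404 and β = 0.91·48.9314 = 44.528.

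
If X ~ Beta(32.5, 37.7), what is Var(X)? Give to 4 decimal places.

Var = αβ/[(α+β)²(α+β+1)] = (32.5×37.7)/(70.2²×71.2) = 1225.25/350876.448 = 0.0035.

0.0035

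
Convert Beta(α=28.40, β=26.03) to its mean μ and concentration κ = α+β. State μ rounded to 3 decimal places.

μ = 0.522, κ = 54.43

κ = α+β = 28.40+26.03 = 54.43; μ = α/κ = 28.40/54.43 = 0.522.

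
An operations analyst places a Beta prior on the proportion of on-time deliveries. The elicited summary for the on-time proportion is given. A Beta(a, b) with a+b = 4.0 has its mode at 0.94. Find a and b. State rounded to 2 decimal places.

a = 2.88, b = 1.12

Since the density peak of Beta(a,b) is at (a−1)/(a+b−2),
a = 1 + 0.94(4.0−2) = 2.88 and b = 4.0 − 2.88 = 1.12.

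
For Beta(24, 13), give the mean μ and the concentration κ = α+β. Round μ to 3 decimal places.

μ = 0.649, κ = 37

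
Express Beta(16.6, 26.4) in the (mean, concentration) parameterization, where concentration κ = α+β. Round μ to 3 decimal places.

κ = α+β = 16.6+26.4 = 43.0; μ = α/κ = 16.6/43.0 = 0.386.

μ = 0.386, κ = 43.0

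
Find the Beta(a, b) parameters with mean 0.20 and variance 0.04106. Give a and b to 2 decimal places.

a = 0.58, b = 2.32

By moment matching, a+b = μ(1−μ)/σ² − 1 = (0.20·0.80)/0.04106 − 1 = 3.8967 − 1 = 2.8967.
Since a/(a+b) = μ, a = 0.20·2.8967 = 0.58 and b = 0.80·2.8967 = 2.32.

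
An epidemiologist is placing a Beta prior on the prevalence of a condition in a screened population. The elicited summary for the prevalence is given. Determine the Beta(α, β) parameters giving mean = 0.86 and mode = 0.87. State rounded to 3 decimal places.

α = 63.640, β = 10.360

With s = α+β: μ = α/s and mode = (α−1)/(s−2). Eliminating α = μs,
μs − 1 = m(s−2) ⇒ s(μ−m) = 1−2m ⇒ s = -0.74/-0.01 = 74.0000.
So α = μs = 63.640, β = (1−μ)s = 10.360.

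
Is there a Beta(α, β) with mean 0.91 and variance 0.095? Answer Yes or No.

No

A Beta with mean μ has variance μ(1−μ)/(α+β+1) < μ(1−μ).
Here μ(1−μ) = 0.91×0.09 = 0.0819, and 0.095 ≥ 0.0819.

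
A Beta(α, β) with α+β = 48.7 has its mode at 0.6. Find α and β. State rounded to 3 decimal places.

Mode = (α−1)/(κ−2) with κ = α+β, so α−1 = 0.6·46.7 = 28.020.
α = 29.020; β = κ − α = 19.680.

α = 29.020, β = 19.680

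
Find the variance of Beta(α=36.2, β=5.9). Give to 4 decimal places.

0.0028

α+β = 42.1 and αβ = 213.58, so Var = αβ/[(α+β)²(α+β+1)] = 213.58/76390.871 = 0.0028.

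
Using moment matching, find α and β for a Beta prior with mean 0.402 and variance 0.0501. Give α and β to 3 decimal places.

Write ν = α+β; then α = μν and Var = μ(1−μ)/(ν+1).
ν = μ(1−μ)/Var − 1 = 0.240396/0.0501 − 1 = 3.7983.
α = 0.402·3.7983 = 1.527, β = 0.598·3.7983 = 2.271.

α = 1.527, β = 2.271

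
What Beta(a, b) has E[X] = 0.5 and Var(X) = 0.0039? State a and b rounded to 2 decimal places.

a = 31.55, b = 31.55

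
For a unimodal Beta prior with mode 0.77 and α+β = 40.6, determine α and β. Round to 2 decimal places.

Mode = (α−1)/(κ−2) with κ = α+β, so α−1 = 0.77·38.6 = 29.72.
α = 30.72; β = κ − α = 9.88.

α = 30.72, β = 9.88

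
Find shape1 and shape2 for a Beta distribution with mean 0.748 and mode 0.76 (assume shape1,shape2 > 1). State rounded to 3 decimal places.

shape1 = 32.413, shape2 = 10.920

With s = shape1+shape2: μ = shape1/s and mode = (shape1−1)/(s−2). Eliminating shape1 = μs,
μs − 1 = m(s−2) ⇒ s(μ−m) = 1−2m ⇒ s = -0.52/-0.012 = 43.3333.
So shape1 = μs = 32.413, shape2 = (1−μ)s = 10.920.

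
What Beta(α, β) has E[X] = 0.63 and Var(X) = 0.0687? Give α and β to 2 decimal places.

Let s = α+β. The Beta variance is μ(1−μ)/(s+1).
So s+1 = μ(1−μ)/σ² = (0.63×0.37)/0.0687 = 0.2331/0.0687 = 3.3930, giving s = 2.3930.
Then α = μs = 0.63×2.3930 = 1.51 and β = (1−μ)s = 0.37×2.3930 = 0.89.

α = 1.51, β = 0.89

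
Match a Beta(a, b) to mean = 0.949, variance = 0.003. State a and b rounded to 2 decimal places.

a = 14.36, b = 0.77

Write ν = a+b; then a = μν and Var = μ(1−μ)/(ν+1).
ν = μ(1−μ)/Var − 1 = 0.048399/0.003 − 1 = 15.1330.
a = 0.949·15.1330 = 14.36, b = 0.051·15.1330 = 0.77.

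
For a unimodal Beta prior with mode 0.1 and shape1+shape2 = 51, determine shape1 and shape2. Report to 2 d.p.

For shape1,shape2>1 the mode is (shape1−1)/(shape1+shape2−2), so shape1 = mode·(κ−2)+1 = 0.1×49+1 = 5.90.
And shape2 = (1−mode)·(κ−2)+1 = 0.9×49+1 = 45.10.

shape1 = 5.90, shape2 = 45.10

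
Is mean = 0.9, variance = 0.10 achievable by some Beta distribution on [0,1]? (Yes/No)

For any Beta, Var(X) < E[X]·(1−E[X]).
Here μ(1−μ) = 0.9×0.1 = 0.09, and 0.10 ≥ 0.09.

No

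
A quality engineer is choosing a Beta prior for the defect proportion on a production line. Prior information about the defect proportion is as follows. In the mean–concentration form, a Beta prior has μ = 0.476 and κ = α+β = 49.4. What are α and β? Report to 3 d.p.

Split κ in proportion μ : (1−μ): α = 0.476·49.4 = 23.514, β = 49.4 − 23.514 = 25.886.

α = 23.514, β = 25.886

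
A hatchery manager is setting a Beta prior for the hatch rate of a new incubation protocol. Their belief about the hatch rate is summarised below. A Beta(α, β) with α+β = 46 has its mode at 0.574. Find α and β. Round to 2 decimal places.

Mode = (α−1)/(κ−2) with κ = α+β, so α−1 = 0.574·44 = 25.26.
α = 26.26; β = κ − α = 19.74.

α = 26.26, β = 19.74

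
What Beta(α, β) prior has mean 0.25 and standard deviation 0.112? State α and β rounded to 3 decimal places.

Variance = 0.112² = 0.012544. The moment-matching identity α+β = μ(1−μ)/Var − 1 gives
α+β = 0.1875/0.012544 − 1 = 13.9474, so α = μ·13.9474 = 3.487 and β = (1−μ)·13.9474 = 10.461.

α = 3.487, β = 10.461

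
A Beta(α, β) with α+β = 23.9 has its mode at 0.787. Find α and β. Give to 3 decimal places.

α = 18.235, β = 5.665

Mode = (α−1)/(κ−2) with κ = α+β, so α−1 = 0.787·21.9 = 17.235.
α = 18.235; β = κ − α = 5.665.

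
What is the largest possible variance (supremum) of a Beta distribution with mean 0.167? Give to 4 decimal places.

0.1391

For fixed mean μ the Beta variance is μ(1−μ)/(α+β+1), increasing as α+β decreases.
Its least upper bound (not attained) is μ(1−μ) = 0.167·0.833 = 0.1391.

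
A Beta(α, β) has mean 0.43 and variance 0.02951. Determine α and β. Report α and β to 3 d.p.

Let s = α+β. The Beta variance is μ(1−μ)/(s+1).
So s+1 = μ(1−μ)/σ² = (0.43×0.57)/0.02951 = 0.2451/0.02951 = 8.3057, giving s = 7.3057.
Then α = μs = 0.43×7.3057 = 3.141 and β = (1−μ)s = 0.57×7.3057 = 4.164.

α = 3.141, β = 4.164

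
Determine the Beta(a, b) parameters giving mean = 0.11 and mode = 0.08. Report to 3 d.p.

Let s = a+b. Mean gives a = μs = 0.11s; mode gives (a−1)/(s−2) = 0.08.
Substituting: 0.11s − 1 = 0.08(s−2) = 0.08s − 0.16, so 0.03s = 0.84 and s = 28.0000.
Then a = 0.11×28.0000 = 3.080 and b = s−a = 24.920.

a = 3.080, b = 24.920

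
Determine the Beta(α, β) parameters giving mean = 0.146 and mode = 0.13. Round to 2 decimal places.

Let s = α+β. Mean gives α = μs = 0.146s; mode gives (α−1)/(s−2) = 0.13.
Substituting: 0.146s − 1 = 0.13(s−2) = 0.13s − 0.26, so 0.016s = 0.74 and s = 46.2500.
Then α = 0.146×46.2500 = 6.75 and β = s−α = 39.50.

α = 6.75, β = 39.50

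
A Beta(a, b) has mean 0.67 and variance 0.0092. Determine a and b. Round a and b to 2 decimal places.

a = 15.43, b = 7.60

Let s = a+b. The Beta variance is μ(1−μ)/(s+1).
So s+1 = μ(1−μ)/σ² = (0.67×0.33)/0.0092 = 0.2211/0.0092 = 24.0326, giving s = 23.0326.
Then a = μs = 0.67×23.0326 = 15.43 and b = (1−μ)s = 0.33×23.0326 = 7.60.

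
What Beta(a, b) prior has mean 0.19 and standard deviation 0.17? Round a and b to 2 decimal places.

σ² = 0.17² = 0.0289.
With s = a+b, Var = μ(1−μ)/(s+1), so s+1 = (0.19×0.81)/0.0289 = 5.3253 and s = 4.3253.
a = μs = 0.82, b = (1−μ)s = 3.50.

a = 0.82, b = 3.50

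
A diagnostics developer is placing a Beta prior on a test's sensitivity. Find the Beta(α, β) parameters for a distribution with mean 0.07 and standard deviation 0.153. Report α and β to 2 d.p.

α = 0.12, β = 1.66

First σ² = 0.023409. Setting α = μn, β = (1−μ)n with n = α+β,
μ(1−μ)/(n+1) = 0.023409 ⇒ n+1 = 0.0651/0.023409 = 2.7810 ⇒ n = 1.7810.
Hence α = 0.07×1.7810 = 0.12, β = 0.93×1.7810 = 1.66.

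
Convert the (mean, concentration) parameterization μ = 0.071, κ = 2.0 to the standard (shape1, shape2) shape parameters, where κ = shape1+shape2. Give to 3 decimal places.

shape1 = 0.142, shape2 = 1.858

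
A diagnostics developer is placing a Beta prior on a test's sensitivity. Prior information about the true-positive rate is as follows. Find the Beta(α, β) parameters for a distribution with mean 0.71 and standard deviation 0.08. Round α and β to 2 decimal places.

α = 22.13, β = 9.04

First σ² = 0.0064. Setting α = μn, β = (1−μ)n with n = α+β,
μ(1−μ)/(n+1) = 0.0064 ⇒ n+1 = 0.2059/0.0064 = 32.1719 ⇒ n = 31.1719.
Hence α = 0.71×31.1719 = 22.13, β = 0.29×31.1719 = 9.04.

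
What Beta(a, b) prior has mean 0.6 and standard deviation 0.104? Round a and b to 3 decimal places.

a = 12.714, b = 8.476

First σ² = 0.010816. Setting a = μn, b = (1−μ)n with n = a+b,
μ(1−μ)/(n+1) = 0.010816 ⇒ n+1 = 0.24/0.010816 = 22.1893 ⇒ n = 21.1893.
Hence a = 0.6×21.1893 = 12.714, b = 0.4×21.1893 = 8.476.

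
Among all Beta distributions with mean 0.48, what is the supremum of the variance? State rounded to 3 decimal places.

For fixed mean μ the Beta variance is μ(1−μ)/(α+β+1), increasing as α+β decreases.
Its least upper bound (not attained) is μ(1−μ) = 0.48·0.52 = 0.250.

0.250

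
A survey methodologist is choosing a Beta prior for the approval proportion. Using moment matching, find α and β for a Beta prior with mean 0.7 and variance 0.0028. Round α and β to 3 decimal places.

Write ν = α+β; then α = μν and Var = μ(1−μ)/(ν+1).
ν = μ(1−μ)/Var − 1 = 0.21/0.0028 − 1 = 74.0000.
α = 0.7·74.0000 = 51.800, β = 0.3·74.0000 = 22.200.

α = 51.800, β = 22.200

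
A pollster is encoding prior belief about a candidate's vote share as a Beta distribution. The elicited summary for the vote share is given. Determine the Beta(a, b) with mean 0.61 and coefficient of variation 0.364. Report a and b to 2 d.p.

Var = (CV·μ)² = (0.364×0.61)² = 0.049302.
a+b = μ(1−μ)/Var − 1 = 0.2379/0.049302 − 1 = 3.8254.
Thus a = 0.61·3.8254 = 2.33 and b = 0.39·3.8254 = 1.49.

a = 2.33, b = 1.49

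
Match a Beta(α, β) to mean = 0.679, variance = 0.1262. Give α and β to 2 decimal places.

α = 0.49, β = 0.23

Write ν = α+β; then α = μν and Var = μ(1−μ)/(ν+1).
ν = μ(1−μ)/Var − 1 = 0.217959/0.1262 − 1 = 0.7271.
α = 0.679·0.7271 = 0.49, β = 0.321·0.7271 = 0.23.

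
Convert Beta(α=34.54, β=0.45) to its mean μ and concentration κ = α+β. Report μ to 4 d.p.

μ = 0.9871, κ = 34.99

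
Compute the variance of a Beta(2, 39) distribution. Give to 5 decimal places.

0.00110

μ = 2/41 = 0.048780; Var = μ(1−μ)/(α+β+1) = 0.0464010/42 = 0.00110.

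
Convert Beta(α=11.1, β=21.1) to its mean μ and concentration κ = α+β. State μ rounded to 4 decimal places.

κ = α+β = 11.1+21.1 = 32.2; μ = α/κ = 11.1/32.2 = 0.3447.

μ = 0.3447, κ = 32.2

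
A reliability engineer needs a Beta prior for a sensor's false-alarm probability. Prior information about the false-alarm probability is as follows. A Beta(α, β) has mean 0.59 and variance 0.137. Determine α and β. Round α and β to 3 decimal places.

Let s = α+β. The Beta variance is μ(1−μ)/(s+1).
So s+1 = μ(1−μ)/σ² = (0.59×0.41)/0.137 = 0.2419/0.137 = 1.7657, giving s = 0.7657.
Then α = μs = 0.59×0.7657 = 0.452 and β = (1−μ)s = 0.41×0.7657 = 0.314.

α = 0.452, β = 0.314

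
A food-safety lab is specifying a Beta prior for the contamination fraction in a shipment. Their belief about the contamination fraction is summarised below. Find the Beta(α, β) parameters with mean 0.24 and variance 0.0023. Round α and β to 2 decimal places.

α = 18.79, β = 59.51

By moment matching, α+β = μ(1−μ)/σ² − 1 = (0.24·0.76)/0.0023 − 1 = 79.3043 − 1 = 78.3043.
Since α/(α+β) = μ, α = 0.24·78.3043 = 18.79 and β = 0.76·78.3043 = 59.51.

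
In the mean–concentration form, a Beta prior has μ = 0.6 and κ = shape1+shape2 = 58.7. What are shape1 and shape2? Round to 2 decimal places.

shape1 = 35.22, shape2 = 23.48

shape1 = μκ = 0.6×58.7 = 35.22 and shape2 = (1−μ)κ = 0.4×58.7 = 23.48.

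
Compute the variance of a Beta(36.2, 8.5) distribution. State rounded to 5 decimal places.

0.00337

α+β = 44.7 and αβ = 307.70, so Var = αβ/[(α+β)²(α+β+1)] = 307.70/91312.713 = 0.00337.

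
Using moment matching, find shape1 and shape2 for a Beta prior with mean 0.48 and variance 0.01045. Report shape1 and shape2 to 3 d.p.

shape1 = 10.985, shape2 = 11.900

By moment matching, shape1+shape2 = μ(1−μ)/σ² − 1 = (0.48·0.52)/0.01045 − 1 = 23.8852 − 1 = 22.8852.
Since shape1/(shape1+shape2) = μ, shape1 = 0.48·22.8852 = 10.985 and shape2 = 0.52·22.8852 = 11.900.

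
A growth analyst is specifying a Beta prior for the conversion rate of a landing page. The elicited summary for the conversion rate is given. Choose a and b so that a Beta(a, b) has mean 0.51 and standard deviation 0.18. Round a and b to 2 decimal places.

Variance = 0.18² = 0.0324. The moment-matching identity a+b = μ(1−μ)/Var − 1 gives
a+b = 0.2499/0.0324 − 1 = 6.7130, so a = μ·6.7130 = 3.42 and b = (1−μ)·6.7130 = 3.29.

a = 3.42, b = 3.29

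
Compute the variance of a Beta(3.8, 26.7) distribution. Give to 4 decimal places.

α+β = 30.5 and αβ = 101.46, so Var = αβ/[(α+β)²(α+β+1)] = 101.46/29302.875 = 0.0035.

0.0035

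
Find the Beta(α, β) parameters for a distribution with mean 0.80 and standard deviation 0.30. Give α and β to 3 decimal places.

σ² = 0.30² = 0.0900.
With s = α+β, Var = μ(1−μ)/(s+1), so s+1 = (0.80×0.20)/0.0900 = 1.7778 and s = 0.7778.
α = μs = 0.622, β = (1−μ)s = 0.156.

α = 0.622, β = 0.156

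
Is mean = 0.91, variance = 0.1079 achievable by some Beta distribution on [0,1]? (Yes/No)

For any Beta, Var(X) < E[X]·(1−E[X]).
Here μ(1−μ) = 0.91×0.09 = 0.0819, and 0.1079 ≥ 0.0819.

No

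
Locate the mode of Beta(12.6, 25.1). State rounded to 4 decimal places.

With α,β > 1, mode = (α−1)/(α+β−2) = 11.6/35.7 = 0.3249.

0.3249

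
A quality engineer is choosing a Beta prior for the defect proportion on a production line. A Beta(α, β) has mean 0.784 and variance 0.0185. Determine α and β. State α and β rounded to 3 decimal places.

α = 6.393, β = 1.761

Write ν = α+β; then α = μν and Var = μ(1−μ)/(ν+1).
ν = μ(1−μ)/Var − 1 = 0.169344/0.0185 − 1 = 8.1537.
α = 0.784·8.1537 = 6.393, β = 0.216·8.1537 = 1.761.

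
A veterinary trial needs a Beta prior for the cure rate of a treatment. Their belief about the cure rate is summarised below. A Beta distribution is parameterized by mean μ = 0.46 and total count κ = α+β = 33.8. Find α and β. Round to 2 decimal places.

α = μκ = 0.46×33.8 = 15.55 and β = (1−μ)κ = 0.54×33.8 = 18.25.

α = 15.55, β = 18.25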